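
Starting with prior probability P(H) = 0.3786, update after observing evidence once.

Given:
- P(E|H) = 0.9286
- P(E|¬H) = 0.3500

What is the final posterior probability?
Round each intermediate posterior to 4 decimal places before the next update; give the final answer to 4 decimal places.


Sequential Bayesian updating:

Initial prior: P(H) = 0.3786

Update 1:
  P(E) = 0.9286 × 0.3786 + 0.3500 × 0.6214 = 0.35156796 + 0.21749000 = 0.56905796
  P(H|E) = 0.35156796 / 0.56905796 = 0.6178

Final posterior: 0.6178


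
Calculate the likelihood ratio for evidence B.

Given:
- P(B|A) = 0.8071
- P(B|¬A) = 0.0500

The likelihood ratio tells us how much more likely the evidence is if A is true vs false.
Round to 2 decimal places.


Likelihood Ratio (LR) = P(B|A) / P(B|¬A)

LR = 0.8071 / 0.0500
   = 16.14

The evidence is 16.14 times more likely if A is true than if A is false.
LR > 1, so observing B raises the odds in favor of A.


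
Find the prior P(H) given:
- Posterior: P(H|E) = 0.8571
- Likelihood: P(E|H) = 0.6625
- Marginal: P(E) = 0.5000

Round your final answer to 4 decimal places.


From Bayes' theorem: P(H|E) = P(E|H) × P(H) / P(E)

Rearranging for P(H):
P(H) = P(H|E) × P(E) / P(E|H)
     = 0.8571 × 0.5000 / 0.6625
     = 0.42855000 / 0.6625
     = 0.6469


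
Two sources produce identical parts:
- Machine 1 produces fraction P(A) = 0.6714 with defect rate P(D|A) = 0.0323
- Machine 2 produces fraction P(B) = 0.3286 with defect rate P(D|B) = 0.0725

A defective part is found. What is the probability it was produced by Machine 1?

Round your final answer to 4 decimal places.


Let A = from Machine 1, D = defective

Given:
- P(A) = 0.6714, P(B) = 0.3286
- P(D|A) = 0.0323, P(D|B) = 0.0725

Step 1: Find P(D)
P(D) = P(D|A)P(A) + P(D|B)P(B)
     = 0.0323 × 0.6714 + 0.0725 × 0.3286
     = 0.02168622 + 0.02382350
     = 0.04550972

Step 2: Apply Bayes' theorem
P(A|D) = P(D|A)P(A) / P(D)
       = 0.02168622 / 0.04550972
       = 0.4765


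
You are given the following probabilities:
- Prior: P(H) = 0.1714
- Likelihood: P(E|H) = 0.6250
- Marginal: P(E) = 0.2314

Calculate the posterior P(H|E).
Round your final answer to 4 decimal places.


Using Bayes' theorem:

P(H|E) = P(E|H) × P(H) / P(E)
       = 0.6250 × 0.1714 / 0.2314
       = 0.10712500 / 0.2314
       = 0.4629

The evidence strengthens our belief in H.
Prior: 0.1714 → Posterior: 0.4629


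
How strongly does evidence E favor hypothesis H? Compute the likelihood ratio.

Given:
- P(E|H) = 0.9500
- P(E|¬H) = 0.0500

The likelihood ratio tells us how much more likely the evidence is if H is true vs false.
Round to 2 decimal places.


Likelihood Ratio (LR) = P(E|H) / P(E|¬H)

LR = 0.9500 / 0.0500
   = 19.00

The evidence is 19.00 times more likely if H is true than if H is false.
Since LR > 1, the evidence supports H over ¬H.


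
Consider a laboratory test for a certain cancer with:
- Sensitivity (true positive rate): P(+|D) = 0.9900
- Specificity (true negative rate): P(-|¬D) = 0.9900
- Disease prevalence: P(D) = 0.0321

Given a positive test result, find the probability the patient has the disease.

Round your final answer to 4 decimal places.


Let D = has disease, + = positive test

Given:
- P(D) = 0.0321 (prevalence)
- P(+|D) = 0.9900 (sensitivity)
- P(-|¬D) = 0.9900 (specificity)
- P(+|¬D) = 0.0100 (false positive rate = 1 - specificity)

Step 1: Find P(+)
P(+) = P(+|D)P(D) + P(+|¬D)P(¬D)
     = 0.9900 × 0.0321 + 0.0100 × 0.9679
     = 0.03177900 + 0.00967900
     = 0.04145800

Step 2: Apply Bayes' theorem for P(D|+)
P(D|+) = P(+|D)P(D) / P(+)
       = 0.03177900 / 0.04145800
       = 0.7665


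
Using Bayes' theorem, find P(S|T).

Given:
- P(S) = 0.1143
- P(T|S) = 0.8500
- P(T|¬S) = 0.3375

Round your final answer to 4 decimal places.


Bayes' theorem: P(S|T) = P(T|S) × P(S) / P(T)

Step 1: Calculate P(T) using law of total probability
P(T) = P(T|S)P(S) + P(T|¬S)P(¬S)
     = 0.8500 × 0.1143 + 0.3375 × 0.8857
     = 0.09715500 + 0.29892375
     = 0.39607875

Step 2: Apply Bayes' theorem
P(S|T) = P(T|S) × P(S) / P(T)
       = 0.09715500 / 0.39607875
       = 0.2453


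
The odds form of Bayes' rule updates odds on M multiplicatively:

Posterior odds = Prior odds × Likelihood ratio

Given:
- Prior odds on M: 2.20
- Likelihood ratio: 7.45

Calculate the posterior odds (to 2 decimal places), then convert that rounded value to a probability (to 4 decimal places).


Step 1: Calculate posterior odds
Posterior odds = Prior odds × LR
               = 2.20 × 7.45
               = 16.39

Step 2: Convert to probability
P(M|E) = Posterior odds / (1 + Posterior odds)
       = 16.39 / (1 + 16.39)
       = 16.39 / 17.39
       = 0.9425

The evidence increased P(M) from 0.6875 to 0.9425.


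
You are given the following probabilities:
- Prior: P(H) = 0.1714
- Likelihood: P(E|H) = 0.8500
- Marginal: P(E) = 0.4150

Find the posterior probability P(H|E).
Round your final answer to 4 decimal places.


Using Bayes' theorem:

P(H|E) = P(E|H) × P(H) / P(E)
       = 0.8500 × 0.1714 / 0.4150
       = 0.14569000 / 0.4150
       = 0.3511

The evidence strengthens our belief in H.
Prior: 0.1714 → Posterior: 0.3511


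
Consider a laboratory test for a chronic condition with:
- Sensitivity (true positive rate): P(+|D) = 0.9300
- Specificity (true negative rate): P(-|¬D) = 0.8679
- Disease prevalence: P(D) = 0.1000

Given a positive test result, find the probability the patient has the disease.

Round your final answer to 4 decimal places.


Let D = has disease, + = positive test

Given:
- P(D) = 0.1000 (prevalence)
- P(+|D) = 0.9300 (sensitivity)
- P(-|¬D) = 0.8679 (specificity)
- P(+|¬D) = 0.1321 (false positive rate = 1 - specificity)

Step 1: Find P(+)
P(+) = P(+|D)P(D) + P(+|¬D)P(¬D)
     = 0.9300 × 0.1000 + 0.1321 × 0.9000
     = 0.09300000 + 0.11889000
     = 0.21189000

Step 2: Apply Bayes' theorem for P(D|+)
P(D|+) = P(+|D)P(D) / P(+)
       = 0.09300000 / 0.21189000
       = 0.4389


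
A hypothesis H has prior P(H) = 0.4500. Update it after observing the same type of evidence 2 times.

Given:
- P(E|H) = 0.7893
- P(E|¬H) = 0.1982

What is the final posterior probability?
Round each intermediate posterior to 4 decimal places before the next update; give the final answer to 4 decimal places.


Sequential Bayesian updating:

Initial prior: P(H) = 0.4500

Update 1:
  P(E) = 0.7893 × 0.4500 + 0.1982 × 0.5500 = 0.35518500 + 0.10901000 = 0.46419500
  P(H|E) = 0.35518500 / 0.46419500 = 0.7652

Update 2:
  P(E) = 0.7893 × 0.7652 + 0.1982 × 0.2348 = 0.60397236 + 0.04653736 = 0.65050972
  P(H|E) = 0.60397236 / 0.65050972 = 0.9285

Final posterior: 0.9285


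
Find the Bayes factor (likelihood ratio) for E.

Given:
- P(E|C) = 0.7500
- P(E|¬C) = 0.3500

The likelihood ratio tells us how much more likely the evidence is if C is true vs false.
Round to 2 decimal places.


Likelihood Ratio (LR) = P(E|C) / P(E|¬C)

LR = 0.7500 / 0.3500
   = 2.14

The evidence is 2.14 times more likely if C is true than if C is false.
Because LR exceeds 1, E is evidence for C.


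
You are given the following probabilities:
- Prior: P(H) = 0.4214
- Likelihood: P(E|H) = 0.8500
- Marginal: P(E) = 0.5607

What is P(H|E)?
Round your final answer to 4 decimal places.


Using Bayes' theorem:

P(H|E) = P(E|H) × P(H) / P(E)
       = 0.8500 × 0.4214 / 0.5607
       = 0.35819000 / 0.5607
       = 0.6388

The evidence strengthens our belief in H.
Prior: 0.4214 → Posterior: 0.6388


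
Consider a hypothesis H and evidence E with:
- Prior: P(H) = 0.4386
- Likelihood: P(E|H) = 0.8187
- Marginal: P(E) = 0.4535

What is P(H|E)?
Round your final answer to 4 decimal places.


Using Bayes' theorem:

P(H|E) = P(E|H) × P(H) / P(E)
       = 0.8187 × 0.4386 / 0.4535
       = 0.35908182 / 0.4535
       = 0.7918

The evidence strengthens our belief in H.
Prior: 0.4386 → Posterior: 0.7918


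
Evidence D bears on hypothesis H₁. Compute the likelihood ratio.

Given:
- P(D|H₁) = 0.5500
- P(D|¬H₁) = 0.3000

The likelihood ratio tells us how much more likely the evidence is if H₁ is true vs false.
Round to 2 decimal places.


Likelihood Ratio (LR) = P(D|H₁) / P(D|¬H₁)

LR = 0.5500 / 0.3000
   = 1.83

The evidence is 1.83 times more likely if H₁ is true than if H₁ is false.
Since LR > 1, the evidence supports H₁ over ¬H₁.


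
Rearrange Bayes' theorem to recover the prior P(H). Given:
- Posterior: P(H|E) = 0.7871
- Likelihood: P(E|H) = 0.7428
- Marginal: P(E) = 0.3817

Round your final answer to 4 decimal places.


From Bayes' theorem: P(H|E) = P(E|H) × P(H) / P(E)

Rearranging for P(H):
P(H) = P(H|E) × P(E) / P(E|H)
     = 0.7871 × 0.3817 / 0.7428
     = 0.30043607 / 0.7428
     = 0.4045


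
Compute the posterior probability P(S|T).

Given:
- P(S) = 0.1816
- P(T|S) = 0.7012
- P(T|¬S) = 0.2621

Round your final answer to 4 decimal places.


Bayes' theorem: P(S|T) = P(T|S) × P(S) / P(T)

Step 1: Calculate P(T) using law of total probability
P(T) = P(T|S)P(S) + P(T|¬S)P(¬S)
     = 0.7012 × 0.1816 + 0.2621 × 0.8184
     = 0.12733792 + 0.21450264
     = 0.34184056

Step 2: Apply Bayes' theorem
P(S|T) = P(T|S) × P(S) / P(T)
       = 0.12733792 / 0.34184056
       = 0.3725


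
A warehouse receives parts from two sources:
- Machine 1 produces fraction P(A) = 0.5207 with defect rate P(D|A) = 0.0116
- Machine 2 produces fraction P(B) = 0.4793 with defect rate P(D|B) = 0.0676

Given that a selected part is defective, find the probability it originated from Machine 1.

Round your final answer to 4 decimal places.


Let A = from Machine 1, D = defective

Given:
- P(A) = 0.5207, P(B) = 0.4793
- P(D|A) = 0.0116, P(D|B) = 0.0676

Step 1: Find P(D)
P(D) = P(D|A)P(A) + P(D|B)P(B)
     = 0.0116 × 0.5207 + 0.0676 × 0.4793
     = 0.00604012 + 0.03240068
     = 0.03844080

Step 2: Apply Bayes' theorem
P(A|D) = P(D|A)P(A) / P(D)
       = 0.00604012 / 0.03844080
       = 0.1571


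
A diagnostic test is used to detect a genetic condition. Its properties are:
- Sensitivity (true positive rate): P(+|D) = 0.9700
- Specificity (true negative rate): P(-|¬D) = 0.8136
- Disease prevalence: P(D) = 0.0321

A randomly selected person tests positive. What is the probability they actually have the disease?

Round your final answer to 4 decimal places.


Let D = has disease, + = positive test

Given:
- P(D) = 0.0321 (prevalence)
- P(+|D) = 0.9700 (sensitivity)
- P(-|¬D) = 0.8136 (specificity)
- P(+|¬D) = 0.1864 (false positive rate = 1 - specificity)

Step 1: Find P(+)
P(+) = P(+|D)P(D) + P(+|¬D)P(¬D)
     = 0.9700 × 0.0321 + 0.1864 × 0.9679
     = 0.03113700 + 0.18041656
     = 0.21155356

Step 2: Apply Bayes' theorem for P(D|+)
P(D|+) = P(+|D)P(D) / P(+)
       = 0.03113700 / 0.21155356
       = 0.1472


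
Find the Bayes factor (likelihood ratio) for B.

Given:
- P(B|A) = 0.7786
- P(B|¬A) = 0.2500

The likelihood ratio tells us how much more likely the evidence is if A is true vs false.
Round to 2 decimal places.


Likelihood Ratio (LR) = P(B|A) / P(B|¬A)

LR = 0.7786 / 0.2500
   = 3.11

The evidence is 3.11 times more likely if A is true than if A is false.
Since LR > 1, the evidence supports A over ¬A.


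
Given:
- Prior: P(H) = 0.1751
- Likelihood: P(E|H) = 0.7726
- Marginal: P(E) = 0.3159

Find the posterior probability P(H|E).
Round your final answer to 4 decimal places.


Using Bayes' theorem:

P(H|E) = P(E|H) × P(H) / P(E)
       = 0.7726 × 0.1751 / 0.3159
       = 0.13528226 / 0.3159
       = 0.4282

The evidence strengthens our belief in H.
Prior: 0.1751 → Posterior: 0.4282


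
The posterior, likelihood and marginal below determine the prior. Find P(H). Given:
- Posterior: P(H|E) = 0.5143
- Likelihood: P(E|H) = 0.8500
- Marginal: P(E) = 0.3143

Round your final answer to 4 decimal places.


From Bayes' theorem: P(H|E) = P(E|H) × P(H) / P(E)

Rearranging for P(H):
P(H) = P(H|E) × P(E) / P(E|H)
     = 0.5143 × 0.3143 / 0.8500
     = 0.16164449 / 0.8500
     = 0.1902


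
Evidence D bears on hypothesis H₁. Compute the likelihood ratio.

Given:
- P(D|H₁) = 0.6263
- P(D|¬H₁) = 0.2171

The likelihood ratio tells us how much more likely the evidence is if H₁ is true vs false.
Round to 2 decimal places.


Likelihood Ratio (LR) = P(D|H₁) / P(D|¬H₁)

LR = 0.6263 / 0.2171
   = 2.88

The evidence is 2.88 times more likely if H₁ is true than if H₁ is false.
Because LR exceeds 1, D is evidence for H₁.


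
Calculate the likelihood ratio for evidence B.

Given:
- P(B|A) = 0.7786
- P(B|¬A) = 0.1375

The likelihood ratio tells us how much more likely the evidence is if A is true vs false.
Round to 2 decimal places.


Likelihood Ratio (LR) = P(B|A) / P(B|¬A)

LR = 0.7786 / 0.1375
   = 5.66

The evidence is 5.66 times more likely if A is true than if A is false.
Because LR exceeds 1, B is evidence for A.


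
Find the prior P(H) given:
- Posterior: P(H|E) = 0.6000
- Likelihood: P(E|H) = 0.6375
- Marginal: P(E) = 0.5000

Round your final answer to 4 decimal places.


From Bayes' theorem: P(H|E) = P(E|H) × P(H) / P(E)

Rearranging for P(H):
P(H) = P(H|E) × P(E) / P(E|H)
     = 0.6000 × 0.5000 / 0.6375
     = 0.30000000 / 0.6375
     = 0.4706


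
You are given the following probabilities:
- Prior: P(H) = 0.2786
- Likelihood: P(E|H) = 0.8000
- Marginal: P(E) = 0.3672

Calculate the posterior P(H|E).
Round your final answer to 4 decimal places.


Using Bayes' theorem:

P(H|E) = P(E|H) × P(H) / P(E)
       = 0.8000 × 0.2786 / 0.3672
       = 0.22288000 / 0.3672
       = 0.6070

The evidence strengthens our belief in H.
Prior: 0.2786 → Posterior: 0.6070


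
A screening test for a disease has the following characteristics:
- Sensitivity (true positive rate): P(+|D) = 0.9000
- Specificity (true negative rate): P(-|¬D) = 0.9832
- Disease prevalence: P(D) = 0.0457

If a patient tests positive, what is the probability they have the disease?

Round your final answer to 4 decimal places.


Let D = has disease, + = positive test

Given:
- P(D) = 0.0457 (prevalence)
- P(+|D) = 0.9000 (sensitivity)
- P(-|¬D) = 0.9832 (specificity)
- P(+|¬D) = 0.0168 (false positive rate = 1 - specificity)

Step 1: Find P(+)
P(+) = P(+|D)P(D) + P(+|¬D)P(¬D)
     = 0.9000 × 0.0457 + 0.0168 × 0.9543
     = 0.04113000 + 0.01603224
     = 0.05716224

Step 2: Apply Bayes' theorem for P(D|+)
P(D|+) = P(+|D)P(D) / P(+)
       = 0.04113000 / 0.05716224
       = 0.7195


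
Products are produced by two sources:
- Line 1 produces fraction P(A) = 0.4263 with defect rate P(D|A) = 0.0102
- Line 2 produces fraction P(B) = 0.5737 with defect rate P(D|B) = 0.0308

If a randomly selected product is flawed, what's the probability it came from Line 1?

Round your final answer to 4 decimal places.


Let A = from Line 1, D = flawed

Given:
- P(A) = 0.4263, P(B) = 0.5737
- P(D|A) = 0.0102, P(D|B) = 0.0308

Step 1: Find P(D)
P(D) = P(D|A)P(A) + P(D|B)P(B)
     = 0.0102 × 0.4263 + 0.0308 × 0.5737
     = 0.00434826 + 0.01766996
     = 0.02201822

Step 2: Apply Bayes' theorem
P(A|D) = P(D|A)P(A) / P(D)
       = 0.00434826 / 0.02201822
       = 0.1975


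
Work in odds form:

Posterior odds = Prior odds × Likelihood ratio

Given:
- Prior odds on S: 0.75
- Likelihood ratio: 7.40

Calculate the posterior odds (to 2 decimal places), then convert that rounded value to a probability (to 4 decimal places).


Step 1: Calculate posterior odds
Posterior odds = Prior odds × LR
               = 0.75 × 7.40
               = 5.55

Step 2: Convert to probability
P(S|E) = Posterior odds / (1 + Posterior odds)
       = 5.55 / (1 + 5.55)
       = 5.55 / 6.55
       = 0.8473

The evidence increased P(S) from 0.4286 to 0.8473.


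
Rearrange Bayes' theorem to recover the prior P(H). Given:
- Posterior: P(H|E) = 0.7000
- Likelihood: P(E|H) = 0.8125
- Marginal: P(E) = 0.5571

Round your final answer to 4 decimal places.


From Bayes' theorem: P(H|E) = P(E|H) × P(H) / P(E)

Rearranging for P(H):
P(H) = P(H|E) × P(E) / P(E|H)
     = 0.7000 × 0.5571 / 0.8125
     = 0.38997000 / 0.8125
     = 0.4800


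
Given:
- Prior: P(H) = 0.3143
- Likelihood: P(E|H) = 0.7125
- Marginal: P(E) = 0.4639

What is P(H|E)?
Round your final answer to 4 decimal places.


Using Bayes' theorem:

P(H|E) = P(E|H) × P(H) / P(E)
       = 0.7125 × 0.3143 / 0.4639
       = 0.22393875 / 0.4639
       = 0.4827

The evidence strengthens our belief in H.
Prior: 0.3143 → Posterior: 0.4827


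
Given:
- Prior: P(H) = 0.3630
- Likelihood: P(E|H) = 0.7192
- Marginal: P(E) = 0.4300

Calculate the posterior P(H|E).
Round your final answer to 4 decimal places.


Using Bayes' theorem:

P(H|E) = P(E|H) × P(H) / P(E)
       = 0.7192 × 0.3630 / 0.4300
       = 0.26106960 / 0.4300
       = 0.6071

The evidence strengthens our belief in H.
Prior: 0.3630 → Posterior: 0.6071


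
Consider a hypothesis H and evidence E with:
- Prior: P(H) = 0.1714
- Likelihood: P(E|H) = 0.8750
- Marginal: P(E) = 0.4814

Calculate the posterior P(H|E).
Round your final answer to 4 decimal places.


Using Bayes' theorem:

P(H|E) = P(E|H) × P(H) / P(E)
       = 0.8750 × 0.1714 / 0.4814
       = 0.14997500 / 0.4814
       = 0.3115

The evidence strengthens our belief in H.
Prior: 0.1714 → Posterior: 0.3115


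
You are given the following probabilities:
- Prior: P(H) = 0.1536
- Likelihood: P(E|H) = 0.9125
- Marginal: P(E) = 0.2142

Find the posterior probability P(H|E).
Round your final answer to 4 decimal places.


Using Bayes' theorem:

P(H|E) = P(E|H) × P(H) / P(E)
       = 0.9125 × 0.1536 / 0.2142
       = 0.14016000 / 0.2142
       = 0.6543

The evidence strengthens our belief in H.
Prior: 0.1536 → Posterior: 0.6543


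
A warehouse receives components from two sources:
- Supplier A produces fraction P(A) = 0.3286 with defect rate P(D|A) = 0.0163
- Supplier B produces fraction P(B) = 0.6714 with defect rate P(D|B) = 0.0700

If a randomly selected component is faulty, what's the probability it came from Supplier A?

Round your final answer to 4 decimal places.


Let A = from Supplier A, D = faulty

Given:
- P(A) = 0.3286, P(B) = 0.6714
- P(D|A) = 0.0163, P(D|B) = 0.0700

Step 1: Find P(D)
P(D) = P(D|A)P(A) + P(D|B)P(B)
     = 0.0163 × 0.3286 + 0.0700 × 0.6714
     = 0.00535618 + 0.04699800
     = 0.05235418

Step 2: Apply Bayes' theorem
P(A|D) = P(D|A)P(A) / P(D)
       = 0.00535618 / 0.05235418
       = 0.1023


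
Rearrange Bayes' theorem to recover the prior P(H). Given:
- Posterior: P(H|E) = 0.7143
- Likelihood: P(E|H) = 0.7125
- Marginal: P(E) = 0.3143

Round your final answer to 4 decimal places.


From Bayes' theorem: P(H|E) = P(E|H) × P(H) / P(E)

Rearranging for P(H):
P(H) = P(H|E) × P(E) / P(E|H)
     = 0.7143 × 0.3143 / 0.7125
     = 0.22450449 / 0.7125
     = 0.3151


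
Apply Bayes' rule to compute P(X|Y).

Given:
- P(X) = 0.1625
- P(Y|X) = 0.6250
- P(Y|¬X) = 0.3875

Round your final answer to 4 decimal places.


Bayes' theorem: P(X|Y) = P(Y|X) × P(X) / P(Y)

Step 1: Calculate P(Y) using law of total probability
P(Y) = P(Y|X)P(X) + P(Y|¬X)P(¬X)
     = 0.6250 × 0.1625 + 0.3875 × 0.8375
     = 0.10156250 + 0.32453125
     = 0.42609375

Step 2: Apply Bayes' theorem
P(X|Y) = P(Y|X) × P(X) / P(Y)
       = 0.10156250 / 0.42609375
       = 0.2384


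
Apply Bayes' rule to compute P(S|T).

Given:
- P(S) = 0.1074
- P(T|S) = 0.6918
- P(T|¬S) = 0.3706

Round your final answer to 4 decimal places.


Bayes' theorem: P(S|T) = P(T|S) × P(S) / P(T)

Step 1: Calculate P(T) using law of total probability
P(T) = P(T|S)P(S) + P(T|¬S)P(¬S)
     = 0.6918 × 0.1074 + 0.3706 × 0.8926
     = 0.07429932 + 0.33079756
     = 0.40509688

Step 2: Apply Bayes' theorem
P(S|T) = P(T|S) × P(S) / P(T)
       = 0.07429932 / 0.40509688
       = 0.1834


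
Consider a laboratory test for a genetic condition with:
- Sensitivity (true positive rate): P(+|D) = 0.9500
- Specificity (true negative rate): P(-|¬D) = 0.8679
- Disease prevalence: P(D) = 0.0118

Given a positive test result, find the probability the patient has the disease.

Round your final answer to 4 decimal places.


Let D = has disease, + = positive test

Given:
- P(D) = 0.0118 (prevalence)
- P(+|D) = 0.9500 (sensitivity)
- P(-|¬D) = 0.8679 (specificity)
- P(+|¬D) = 0.1321 (false positive rate = 1 - specificity)

Step 1: Find P(+)
P(+) = P(+|D)P(D) + P(+|¬D)P(¬D)
     = 0.9500 × 0.0118 + 0.1321 × 0.9882
     = 0.01121000 + 0.13054122
     = 0.14175122

Step 2: Apply Bayes' theorem for P(D|+)
P(D|+) = P(+|D)P(D) / P(+)
       = 0.01121000 / 0.14175122
       = 0.0791


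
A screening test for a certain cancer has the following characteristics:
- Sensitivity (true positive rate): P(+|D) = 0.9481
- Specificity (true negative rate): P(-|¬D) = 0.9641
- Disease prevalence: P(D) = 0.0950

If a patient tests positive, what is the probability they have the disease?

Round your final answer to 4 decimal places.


Let D = has disease, + = positive test

Given:
- P(D) = 0.0950 (prevalence)
- P(+|D) = 0.9481 (sensitivity)
- P(-|¬D) = 0.9641 (specificity)
- P(+|¬D) = 0.0359 (false positive rate = 1 - specificity)

Step 1: Find P(+)
P(+) = P(+|D)P(D) + P(+|¬D)P(¬D)
     = 0.9481 × 0.0950 + 0.0359 × 0.9050
     = 0.09006950 + 0.03248950
     = 0.12255900

Step 2: Apply Bayes' theorem for P(D|+)
P(D|+) = P(+|D)P(D) / P(+)
       = 0.09006950 / 0.12255900
       = 0.7349


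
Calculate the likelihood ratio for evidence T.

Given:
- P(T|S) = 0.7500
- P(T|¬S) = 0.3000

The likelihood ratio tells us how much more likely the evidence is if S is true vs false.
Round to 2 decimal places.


Likelihood Ratio (LR) = P(T|S) / P(T|¬S)

LR = 0.7500 / 0.3000
   = 2.50

The evidence is 2.50 times more likely if S is true than if S is false.
Since LR > 1, the evidence supports S over ¬S.


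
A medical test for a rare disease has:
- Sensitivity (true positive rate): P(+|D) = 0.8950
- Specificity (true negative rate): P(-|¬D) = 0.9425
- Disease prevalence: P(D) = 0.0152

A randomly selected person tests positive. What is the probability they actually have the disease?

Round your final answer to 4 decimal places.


Let D = has disease, + = positive test

Given:
- P(D) = 0.0152 (prevalence)
- P(+|D) = 0.8950 (sensitivity)
- P(-|¬D) = 0.9425 (specificity)
- P(+|¬D) = 0.0575 (false positive rate = 1 - specificity)

Step 1: Find P(+)
P(+) = P(+|D)P(D) + P(+|¬D)P(¬D)
     = 0.8950 × 0.0152 + 0.0575 × 0.9848
     = 0.01360400 + 0.05662600
     = 0.07023000

Step 2: Apply Bayes' theorem for P(D|+)
P(D|+) = P(+|D)P(D) / P(+)
       = 0.01360400 / 0.07023000
       = 0.1937


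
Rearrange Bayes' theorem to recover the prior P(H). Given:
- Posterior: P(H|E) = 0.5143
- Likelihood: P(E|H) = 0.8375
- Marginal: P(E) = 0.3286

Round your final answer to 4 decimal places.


From Bayes' theorem: P(H|E) = P(E|H) × P(H) / P(E)

Rearranging for P(H):
P(H) = P(H|E) × P(E) / P(E|H)
     = 0.5143 × 0.3286 / 0.8375
     = 0.16899898 / 0.8375
     = 0.2018


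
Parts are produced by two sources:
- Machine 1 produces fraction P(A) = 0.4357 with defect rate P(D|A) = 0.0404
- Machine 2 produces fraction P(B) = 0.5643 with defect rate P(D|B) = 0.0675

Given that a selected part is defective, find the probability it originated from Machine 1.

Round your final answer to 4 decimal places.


Let A = from Machine 1, D = defective

Given:
- P(A) = 0.4357, P(B) = 0.5643
- P(D|A) = 0.0404, P(D|B) = 0.0675

Step 1: Find P(D)
P(D) = P(D|A)P(A) + P(D|B)P(B)
     = 0.0404 × 0.4357 + 0.0675 × 0.5643
     = 0.01760228 + 0.03809025
     = 0.05569253

Step 2: Apply Bayes' theorem
P(A|D) = P(D|A)P(A) / P(D)
       = 0.01760228 / 0.05569253
       = 0.3161


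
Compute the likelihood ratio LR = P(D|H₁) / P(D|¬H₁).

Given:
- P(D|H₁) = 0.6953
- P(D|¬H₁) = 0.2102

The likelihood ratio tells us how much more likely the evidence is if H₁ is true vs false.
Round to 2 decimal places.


Likelihood Ratio (LR) = P(D|H₁) / P(D|¬H₁)

LR = 0.6953 / 0.2102
   = 3.31

The evidence is 3.31 times more likely if H₁ is true than if H₁ is false.
Because LR exceeds 1, D is evidence for H₁.


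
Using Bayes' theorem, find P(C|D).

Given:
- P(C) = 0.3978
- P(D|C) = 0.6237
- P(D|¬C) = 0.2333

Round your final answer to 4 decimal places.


Bayes' theorem: P(C|D) = P(D|C) × P(C) / P(D)

Step 1: Calculate P(D) using law of total probability
P(D) = P(D|C)P(C) + P(D|¬C)P(¬C)
     = 0.6237 × 0.3978 + 0.2333 × 0.6022
     = 0.24810786 + 0.14049326
     = 0.38860112

Step 2: Apply Bayes' theorem
P(C|D) = P(D|C) × P(C) / P(D)
       = 0.24810786 / 0.38860112
       = 0.6385


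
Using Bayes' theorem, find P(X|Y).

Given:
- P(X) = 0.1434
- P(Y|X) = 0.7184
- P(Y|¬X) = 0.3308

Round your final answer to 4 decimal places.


Bayes' theorem: P(X|Y) = P(Y|X) × P(X) / P(Y)

Step 1: Calculate P(Y) using law of total probability
P(Y) = P(Y|X)P(X) + P(Y|¬X)P(¬X)
     = 0.7184 × 0.1434 + 0.3308 × 0.8566
     = 0.10301856 + 0.28336328
     = 0.38638184

Step 2: Apply Bayes' theorem
P(X|Y) = P(Y|X) × P(X) / P(Y)
       = 0.10301856 / 0.38638184
       = 0.2666


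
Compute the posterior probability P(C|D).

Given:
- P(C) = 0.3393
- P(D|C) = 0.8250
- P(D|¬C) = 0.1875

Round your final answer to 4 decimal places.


Bayes' theorem: P(C|D) = P(D|C) × P(C) / P(D)

Step 1: Calculate P(D) using law of total probability
P(D) = P(D|C)P(C) + P(D|¬C)P(¬C)
     = 0.8250 × 0.3393 + 0.1875 × 0.6607
     = 0.27992250 + 0.12388125
     = 0.40380375

Step 2: Apply Bayes' theorem
P(C|D) = P(D|C) × P(C) / P(D)
       = 0.27992250 / 0.40380375
       = 0.6932


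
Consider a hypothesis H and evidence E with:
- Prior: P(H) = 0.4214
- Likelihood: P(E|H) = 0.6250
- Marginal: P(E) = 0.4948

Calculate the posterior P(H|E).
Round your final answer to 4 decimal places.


Using Bayes' theorem:

P(H|E) = P(E|H) × P(H) / P(E)
       = 0.6250 × 0.4214 / 0.4948
       = 0.26337500 / 0.4948
       = 0.5323

The evidence strengthens our belief in H.
Prior: 0.4214 → Posterior: 0.5323


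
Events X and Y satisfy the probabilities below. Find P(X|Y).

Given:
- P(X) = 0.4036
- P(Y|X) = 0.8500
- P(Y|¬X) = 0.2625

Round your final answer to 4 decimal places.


Bayes' theorem: P(X|Y) = P(Y|X) × P(X) / P(Y)

Step 1: Calculate P(Y) using law of total probability
P(Y) = P(Y|X)P(X) + P(Y|¬X)P(¬X)
     = 0.8500 × 0.4036 + 0.2625 × 0.5964
     = 0.34306000 + 0.15655500
     = 0.49961500

Step 2: Apply Bayes' theorem
P(X|Y) = P(Y|X) × P(X) / P(Y)
       = 0.34306000 / 0.49961500
       = 0.6866


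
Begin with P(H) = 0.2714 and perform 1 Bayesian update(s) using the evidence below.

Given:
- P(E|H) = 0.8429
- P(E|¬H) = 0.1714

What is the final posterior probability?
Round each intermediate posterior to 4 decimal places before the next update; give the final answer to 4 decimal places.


Sequential Bayesian updating:

Initial prior: P(H) = 0.2714

Update 1:
  P(E) = 0.8429 × 0.2714 + 0.1714 × 0.7286 = 0.22876306 + 0.12488204 = 0.35364510
  P(H|E) = 0.22876306 / 0.35364510 = 0.6469

Final posterior: 0.6469


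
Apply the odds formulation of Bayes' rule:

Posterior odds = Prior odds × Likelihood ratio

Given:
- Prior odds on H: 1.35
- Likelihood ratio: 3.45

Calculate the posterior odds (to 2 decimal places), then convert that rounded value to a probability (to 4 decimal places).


Step 1: Calculate posterior odds
Posterior odds = Prior odds × LR
               = 1.35 × 3.45
               = 4.66

Step 2: Convert to probability
P(H|E) = Posterior odds / (1 + Posterior odds)
       = 4.66 / (1 + 4.66)
       = 4.66 / 5.66
       = 0.8233

The evidence increased P(H) from 0.5745 to 0.8233.


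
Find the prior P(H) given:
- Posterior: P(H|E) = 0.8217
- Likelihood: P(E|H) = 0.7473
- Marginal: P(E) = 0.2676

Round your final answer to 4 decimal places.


From Bayes' theorem: P(H|E) = P(E|H) × P(H) / P(E)

Rearranging for P(H):
P(H) = P(H|E) × P(E) / P(E|H)
     = 0.8217 × 0.2676 / 0.7473
     = 0.21988692 / 0.7473
     = 0.2942


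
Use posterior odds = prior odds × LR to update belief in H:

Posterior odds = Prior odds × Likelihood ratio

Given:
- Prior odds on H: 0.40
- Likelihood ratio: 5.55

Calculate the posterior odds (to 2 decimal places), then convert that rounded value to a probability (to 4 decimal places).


Step 1: Calculate posterior odds
Posterior odds = Prior odds × LR
               = 0.40 × 5.55
               = 2.22

Step 2: Convert to probability
P(H|E) = Posterior odds / (1 + Posterior odds)
       = 2.22 / (1 + 2.22)
       = 2.22 / 3.22
       = 0.6894

The evidence increased P(H) from 0.2857 to 0.6894.


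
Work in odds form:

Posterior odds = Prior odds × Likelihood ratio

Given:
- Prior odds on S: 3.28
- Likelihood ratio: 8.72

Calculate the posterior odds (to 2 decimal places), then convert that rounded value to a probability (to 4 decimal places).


Step 1: Calculate posterior odds
Posterior odds = Prior odds × LR
               = 3.28 × 8.72
               = 28.60

Step 2: Convert to probability
P(S|E) = Posterior odds / (1 + Posterior odds)
       = 28.60 / (1 + 28.60)
       = 28.60 / 29.60
       = 0.9662

The evidence increased P(S) from 0.7664 to 0.9662.


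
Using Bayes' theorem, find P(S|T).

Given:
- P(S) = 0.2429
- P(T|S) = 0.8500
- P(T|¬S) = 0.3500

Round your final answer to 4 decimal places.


Bayes' theorem: P(S|T) = P(T|S) × P(S) / P(T)

Step 1: Calculate P(T) using law of total probability
P(T) = P(T|S)P(S) + P(T|¬S)P(¬S)
     = 0.8500 × 0.2429 + 0.3500 × 0.7571
     = 0.20646500 + 0.26498500
     = 0.47145000

Step 2: Apply Bayes' theorem
P(S|T) = P(T|S) × P(S) / P(T)
       = 0.20646500 / 0.47145000
       = 0.4379


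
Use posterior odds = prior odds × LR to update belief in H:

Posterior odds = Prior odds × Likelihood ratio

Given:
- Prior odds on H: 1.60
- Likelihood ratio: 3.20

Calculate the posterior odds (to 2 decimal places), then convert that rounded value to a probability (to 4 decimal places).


Step 1: Calculate posterior odds
Posterior odds = Prior odds × LR
               = 1.60 × 3.20
               = 5.12

Step 2: Convert to probability
P(H|E) = Posterior odds / (1 + Posterior odds)
       = 5.12 / (1 + 5.12)
       = 5.12 / 6.12
       = 0.8366

The evidence increased P(H) from 0.6154 to 0.8366.


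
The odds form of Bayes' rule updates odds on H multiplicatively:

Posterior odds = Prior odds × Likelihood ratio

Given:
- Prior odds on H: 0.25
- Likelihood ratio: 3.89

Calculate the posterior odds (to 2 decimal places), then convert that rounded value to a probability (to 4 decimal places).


Step 1: Calculate posterior odds
Posterior odds = Prior odds × LR
               = 0.25 × 3.89
               = 0.97

Step 2: Convert to probability
P(H|E) = Posterior odds / (1 + Posterior odds)
       = 0.97 / (1 + 0.97)
       = 0.97 / 1.97
       = 0.4924

The evidence increased P(H) from 0.2000 to 0.4924.


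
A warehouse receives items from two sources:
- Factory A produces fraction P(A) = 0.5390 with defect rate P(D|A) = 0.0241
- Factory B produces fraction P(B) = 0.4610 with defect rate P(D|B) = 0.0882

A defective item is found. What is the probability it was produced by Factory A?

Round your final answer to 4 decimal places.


Let A = from Factory A, D = defective

Given:
- P(A) = 0.5390, P(B) = 0.4610
- P(D|A) = 0.0241, P(D|B) = 0.0882

Step 1: Find P(D)
P(D) = P(D|A)P(A) + P(D|B)P(B)
     = 0.0241 × 0.5390 + 0.0882 × 0.4610
     = 0.01298990 + 0.04066020
     = 0.05365010

Step 2: Apply Bayes' theorem
P(A|D) = P(D|A)P(A) / P(D)
       = 0.01298990 / 0.05365010
       = 0.2421


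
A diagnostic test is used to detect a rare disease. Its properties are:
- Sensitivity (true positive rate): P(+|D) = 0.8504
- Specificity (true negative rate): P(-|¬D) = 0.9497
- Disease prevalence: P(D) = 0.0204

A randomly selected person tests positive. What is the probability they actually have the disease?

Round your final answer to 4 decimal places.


Let D = has disease, + = positive test

Given:
- P(D) = 0.0204 (prevalence)
- P(+|D) = 0.8504 (sensitivity)
- P(-|¬D) = 0.9497 (specificity)
- P(+|¬D) = 0.0503 (false positive rate = 1 - specificity)

Step 1: Find P(+)
P(+) = P(+|D)P(D) + P(+|¬D)P(¬D)
     = 0.8504 × 0.0204 + 0.0503 × 0.9796
     = 0.01734816 + 0.04927388
     = 0.06662204

Step 2: Apply Bayes' theorem for P(D|+)
P(D|+) = P(+|D)P(D) / P(+)
       = 0.01734816 / 0.06662204
       = 0.2604


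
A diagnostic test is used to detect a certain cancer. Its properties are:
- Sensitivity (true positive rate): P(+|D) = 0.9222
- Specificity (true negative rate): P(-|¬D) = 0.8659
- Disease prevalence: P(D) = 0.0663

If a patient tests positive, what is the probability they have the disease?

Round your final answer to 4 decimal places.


Let D = has disease, + = positive test

Given:
- P(D) = 0.0663 (prevalence)
- P(+|D) = 0.9222 (sensitivity)
- P(-|¬D) = 0.8659 (specificity)
- P(+|¬D) = 0.1341 (false positive rate = 1 - specificity)

Step 1: Find P(+)
P(+) = P(+|D)P(D) + P(+|¬D)P(¬D)
     = 0.9222 × 0.0663 + 0.1341 × 0.9337
     = 0.06114186 + 0.12520917
     = 0.18635103

Step 2: Apply Bayes' theorem for P(D|+)
P(D|+) = P(+|D)P(D) / P(+)
       = 0.06114186 / 0.18635103
       = 0.3281


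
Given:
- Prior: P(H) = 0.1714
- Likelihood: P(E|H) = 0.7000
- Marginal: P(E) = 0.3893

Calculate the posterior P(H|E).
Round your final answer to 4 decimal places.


Using Bayes' theorem:

P(H|E) = P(E|H) × P(H) / P(E)
       = 0.7000 × 0.1714 / 0.3893
       = 0.11998000 / 0.3893
       = 0.3082

The evidence strengthens our belief in H.
Prior: 0.1714 → Posterior: 0.3082


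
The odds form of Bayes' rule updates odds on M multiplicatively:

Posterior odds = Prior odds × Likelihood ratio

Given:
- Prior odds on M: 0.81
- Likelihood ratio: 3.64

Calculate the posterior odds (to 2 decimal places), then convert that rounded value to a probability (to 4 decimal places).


Step 1: Calculate posterior odds
Posterior odds = Prior odds × LR
               = 0.81 × 3.64
               = 2.95

Step 2: Convert to probability
P(M|E) = Posterior odds / (1 + Posterior odds)
       = 2.95 / (1 + 2.95)
       = 2.95 / 3.95
       = 0.7468

The evidence increased P(M) from 0.4475 to 0.7468.


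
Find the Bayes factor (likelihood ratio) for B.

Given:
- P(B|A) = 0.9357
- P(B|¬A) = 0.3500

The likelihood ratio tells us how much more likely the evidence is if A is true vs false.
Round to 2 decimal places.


Likelihood Ratio (LR) = P(B|A) / P(B|¬A)

LR = 0.9357 / 0.3500
   = 2.67

The evidence is 2.67 times more likely if A is true than if A is false.
Because LR exceeds 1, B is evidence for A.


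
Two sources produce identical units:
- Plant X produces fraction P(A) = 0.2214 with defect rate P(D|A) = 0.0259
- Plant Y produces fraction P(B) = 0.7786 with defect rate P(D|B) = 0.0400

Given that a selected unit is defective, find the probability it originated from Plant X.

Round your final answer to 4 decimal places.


Let A = from Plant X, D = defective

Given:
- P(A) = 0.2214, P(B) = 0.7786
- P(D|A) = 0.0259, P(D|B) = 0.0400

Step 1: Find P(D)
P(D) = P(D|A)P(A) + P(D|B)P(B)
     = 0.0259 × 0.2214 + 0.0400 × 0.7786
     = 0.00573426 + 0.03114400
     = 0.03687826

Step 2: Apply Bayes' theorem
P(A|D) = P(D|A)P(A) / P(D)
       = 0.00573426 / 0.03687826
       = 0.1555


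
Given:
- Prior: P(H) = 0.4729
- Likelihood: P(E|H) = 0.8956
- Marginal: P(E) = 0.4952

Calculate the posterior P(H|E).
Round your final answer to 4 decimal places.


Using Bayes' theorem:

P(H|E) = P(E|H) × P(H) / P(E)
       = 0.8956 × 0.4729 / 0.4952
       = 0.42352924 / 0.4952
       = 0.8553

The evidence strengthens our belief in H.
Prior: 0.4729 → Posterior: 0.8553


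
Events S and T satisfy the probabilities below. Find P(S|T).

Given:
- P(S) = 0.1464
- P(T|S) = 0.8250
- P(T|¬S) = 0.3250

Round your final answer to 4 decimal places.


Bayes' theorem: P(S|T) = P(T|S) × P(S) / P(T)

Step 1: Calculate P(T) using law of total probability
P(T) = P(T|S)P(S) + P(T|¬S)P(¬S)
     = 0.8250 × 0.1464 + 0.3250 × 0.8536
     = 0.12078000 + 0.27742000
     = 0.39820000

Step 2: Apply Bayes' theorem
P(S|T) = P(T|S) × P(S) / P(T)
       = 0.12078000 / 0.39820000
       = 0.3033


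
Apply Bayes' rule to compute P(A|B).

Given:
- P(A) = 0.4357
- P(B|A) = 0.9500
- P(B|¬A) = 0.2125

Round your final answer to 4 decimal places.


Bayes' theorem: P(A|B) = P(B|A) × P(A) / P(B)

Step 1: Calculate P(B) using law of total probability
P(B) = P(B|A)P(A) + P(B|¬A)P(¬A)
     = 0.9500 × 0.4357 + 0.2125 × 0.5643
     = 0.41391500 + 0.11991375
     = 0.53382875

Step 2: Apply Bayes' theorem
P(A|B) = P(B|A) × P(A) / P(B)
       = 0.41391500 / 0.53382875
       = 0.7754


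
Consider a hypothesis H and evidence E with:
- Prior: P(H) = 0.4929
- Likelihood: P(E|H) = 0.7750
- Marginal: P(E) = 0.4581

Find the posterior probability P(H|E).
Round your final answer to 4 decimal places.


Using Bayes' theorem:

P(H|E) = P(E|H) × P(H) / P(E)
       = 0.7750 × 0.4929 / 0.4581
       = 0.38199750 / 0.4581
       = 0.8339

The evidence strengthens our belief in H.
Prior: 0.4929 → Posterior: 0.8339


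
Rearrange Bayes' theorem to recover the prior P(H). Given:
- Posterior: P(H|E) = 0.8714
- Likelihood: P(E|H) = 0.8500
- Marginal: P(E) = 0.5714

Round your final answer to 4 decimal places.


From Bayes' theorem: P(H|E) = P(E|H) × P(H) / P(E)

Rearranging for P(H):
P(H) = P(H|E) × P(E) / P(E|H)
     = 0.8714 × 0.5714 / 0.8500
     = 0.49791796 / 0.8500
     = 0.5858


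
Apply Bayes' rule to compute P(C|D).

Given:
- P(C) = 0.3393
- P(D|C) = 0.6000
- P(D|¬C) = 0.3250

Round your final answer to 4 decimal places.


Bayes' theorem: P(C|D) = P(D|C) × P(C) / P(D)

Step 1: Calculate P(D) using law of total probability
P(D) = P(D|C)P(C) + P(D|¬C)P(¬C)
     = 0.6000 × 0.3393 + 0.3250 × 0.6607
     = 0.20358000 + 0.21472750
     = 0.41830750

Step 2: Apply Bayes' theorem
P(C|D) = P(D|C) × P(C) / P(D)
       = 0.20358000 / 0.41830750
       = 0.4867


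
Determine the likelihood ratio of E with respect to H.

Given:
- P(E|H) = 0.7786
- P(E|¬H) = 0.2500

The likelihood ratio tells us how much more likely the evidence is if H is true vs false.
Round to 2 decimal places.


Likelihood Ratio (LR) = P(E|H) / P(E|¬H)

LR = 0.7786 / 0.2500
   = 3.11

The evidence is 3.11 times more likely if H is true than if H is false.
Because LR exceeds 1, E is evidence for H.


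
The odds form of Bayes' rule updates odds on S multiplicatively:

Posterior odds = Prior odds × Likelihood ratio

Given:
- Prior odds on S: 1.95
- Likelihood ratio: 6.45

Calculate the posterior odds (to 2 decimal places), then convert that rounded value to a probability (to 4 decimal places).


Step 1: Calculate posterior odds
Posterior odds = Prior odds × LR
               = 1.95 × 6.45
               = 12.58

Step 2: Convert to probability
P(S|E) = Posterior odds / (1 + Posterior odds)
       = 12.58 / (1 + 12.58)
       = 12.58 / 13.58
       = 0.9264

The evidence increased P(S) from 0.6610 to 0.9264.


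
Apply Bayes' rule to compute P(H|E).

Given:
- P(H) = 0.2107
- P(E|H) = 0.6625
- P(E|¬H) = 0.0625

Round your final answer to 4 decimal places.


Bayes' theorem: P(H|E) = P(E|H) × P(H) / P(E)

Step 1: Calculate P(E) using law of total probability
P(E) = P(E|H)P(H) + P(E|¬H)P(¬H)
     = 0.6625 × 0.2107 + 0.0625 × 0.7893
     = 0.13958875 + 0.04933125
     = 0.18892000

Step 2: Apply Bayes' theorem
P(H|E) = P(E|H) × P(H) / P(E)
       = 0.13958875 / 0.18892000
       = 0.7389


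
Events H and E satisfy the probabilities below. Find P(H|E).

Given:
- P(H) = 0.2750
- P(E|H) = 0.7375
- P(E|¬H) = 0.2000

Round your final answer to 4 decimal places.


Bayes' theorem: P(H|E) = P(E|H) × P(H) / P(E)

Step 1: Calculate P(E) using law of total probability
P(E) = P(E|H)P(H) + P(E|¬H)P(¬H)
     = 0.7375 × 0.2750 + 0.2000 × 0.7250
     = 0.20281250 + 0.14500000
     = 0.34781250

Step 2: Apply Bayes' theorem
P(H|E) = P(E|H) × P(H) / P(E)
       = 0.20281250 / 0.34781250
       = 0.5831


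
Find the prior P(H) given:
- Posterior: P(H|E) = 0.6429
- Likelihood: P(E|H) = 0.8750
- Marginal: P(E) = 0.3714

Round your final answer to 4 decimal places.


From Bayes' theorem: P(H|E) = P(E|H) × P(H) / P(E)

Rearranging for P(H):
P(H) = P(H|E) × P(E) / P(E|H)
     = 0.6429 × 0.3714 / 0.8750
     = 0.23877306 / 0.8750
     = 0.2729
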